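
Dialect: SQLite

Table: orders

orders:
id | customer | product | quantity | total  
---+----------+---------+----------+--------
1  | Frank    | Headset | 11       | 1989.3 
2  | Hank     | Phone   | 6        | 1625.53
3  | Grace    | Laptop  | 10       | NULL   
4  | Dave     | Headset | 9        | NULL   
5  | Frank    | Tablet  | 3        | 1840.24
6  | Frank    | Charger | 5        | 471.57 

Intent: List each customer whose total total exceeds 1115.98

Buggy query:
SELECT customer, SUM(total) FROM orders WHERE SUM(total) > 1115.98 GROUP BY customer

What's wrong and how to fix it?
Bug: WHERE runs before GROUP BY, so aggregates aren't available there

Fix: Move the aggregate condition to a HAVING clause

Corrected query:
SELECT customer, SUM(total) FROM orders GROUP BY customer HAVING SUM(total) > 1115.98

Result:
customer | SUM(total)
---------+-----------
Frank    | 4301.11   
Hank     | 1625.53   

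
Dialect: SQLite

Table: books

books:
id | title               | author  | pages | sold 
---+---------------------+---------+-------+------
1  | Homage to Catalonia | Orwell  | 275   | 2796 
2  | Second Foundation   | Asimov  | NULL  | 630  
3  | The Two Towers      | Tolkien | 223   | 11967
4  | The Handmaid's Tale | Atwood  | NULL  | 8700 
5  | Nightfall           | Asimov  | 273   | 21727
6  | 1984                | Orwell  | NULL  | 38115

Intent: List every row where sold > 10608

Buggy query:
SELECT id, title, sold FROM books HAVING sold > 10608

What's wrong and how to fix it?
Bug: This is a non-aggregate query (no GROUP BY, no aggregates), so in SQLite the HAVING clause is invalid here; a row-level condition belongs in WHERE

Fix: Use WHERE for row-level filtering

Corrected query:
SELECT id, title, sold FROM books WHERE sold > 10608

Result:
id | title          | sold 
---+----------------+------
3  | The Two Towers | 11967
5  | Nightfall      | 21727
6  | 1984           | 38115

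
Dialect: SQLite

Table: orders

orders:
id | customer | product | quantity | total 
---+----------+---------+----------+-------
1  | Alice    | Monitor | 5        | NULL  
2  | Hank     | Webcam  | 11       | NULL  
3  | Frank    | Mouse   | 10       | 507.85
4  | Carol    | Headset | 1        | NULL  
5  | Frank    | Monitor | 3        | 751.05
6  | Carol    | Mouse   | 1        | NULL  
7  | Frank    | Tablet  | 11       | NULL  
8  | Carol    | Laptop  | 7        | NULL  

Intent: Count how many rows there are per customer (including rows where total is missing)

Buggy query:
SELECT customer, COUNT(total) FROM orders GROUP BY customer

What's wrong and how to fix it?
Bug: COUNT(column) counts non-NULL values only; rows with NULL total aren't counted

Fix: Replace COUNT(total) with COUNT(*)

Corrected query:
SELECT customer, COUNT(*) FROM orders GROUP BY customer

Result:
customer | COUNT(*)
---------+---------
Alice    | 1       
Carol    | 3       
Frank    | 3       
Hank     | 1       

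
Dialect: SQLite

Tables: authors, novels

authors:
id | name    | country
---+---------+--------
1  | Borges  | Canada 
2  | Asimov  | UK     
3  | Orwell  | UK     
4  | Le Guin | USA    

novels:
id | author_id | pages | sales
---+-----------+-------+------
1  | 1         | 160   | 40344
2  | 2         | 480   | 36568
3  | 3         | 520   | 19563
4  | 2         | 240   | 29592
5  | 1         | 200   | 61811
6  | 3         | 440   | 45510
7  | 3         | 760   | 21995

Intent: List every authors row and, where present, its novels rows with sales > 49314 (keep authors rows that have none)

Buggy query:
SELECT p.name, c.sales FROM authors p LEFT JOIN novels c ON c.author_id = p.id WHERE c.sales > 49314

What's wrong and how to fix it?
Bug: Filtering c.sales in WHERE discards the NULL rows produced by LEFT JOIN, turning it into an inner join

Fix: Move the right-table condition into the ON clause so unmatched parents are kept

Corrected query:
SELECT p.name, c.sales FROM authors p LEFT JOIN novels c ON c.author_id = p.id AND c.sales > 49314

Result:
name    | sales
--------+------
Borges  | 61811
Asimov  | NULL 
Orwell  | NULL 
Le Guin | NULL 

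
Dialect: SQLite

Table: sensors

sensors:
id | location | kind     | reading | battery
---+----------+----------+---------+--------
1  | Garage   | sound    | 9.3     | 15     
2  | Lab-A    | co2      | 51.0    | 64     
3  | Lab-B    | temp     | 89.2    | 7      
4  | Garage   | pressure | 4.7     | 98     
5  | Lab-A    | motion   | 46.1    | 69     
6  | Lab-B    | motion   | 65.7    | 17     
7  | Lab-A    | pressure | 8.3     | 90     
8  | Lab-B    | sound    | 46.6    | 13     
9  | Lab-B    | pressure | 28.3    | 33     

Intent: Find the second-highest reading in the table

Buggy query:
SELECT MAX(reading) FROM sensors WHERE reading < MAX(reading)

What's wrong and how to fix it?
Bug: MAX(reading) on the right of the comparison is an aggregate-in-WHERE error

Fix: Put the inner MAX in a scalar subquery

Corrected query:
SELECT MAX(reading) FROM sensors WHERE reading < (SELECT MAX(reading) FROM sensors)

Result:
MAX(reading)
------------
65.7        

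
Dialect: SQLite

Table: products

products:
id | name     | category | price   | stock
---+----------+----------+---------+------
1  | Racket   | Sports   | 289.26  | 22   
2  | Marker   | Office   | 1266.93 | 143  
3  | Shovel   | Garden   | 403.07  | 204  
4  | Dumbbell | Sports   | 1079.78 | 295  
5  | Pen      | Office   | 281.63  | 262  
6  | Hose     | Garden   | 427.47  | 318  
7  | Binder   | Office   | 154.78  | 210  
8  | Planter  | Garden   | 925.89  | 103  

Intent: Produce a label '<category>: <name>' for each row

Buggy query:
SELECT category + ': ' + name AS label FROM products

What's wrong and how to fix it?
Bug: SQLite uses || for string concatenation; + coerces text to numbers (yielding 0)

Fix: Use the || operator for string concatenation

Corrected query:
SELECT category || ': ' || name AS label FROM products

Result:
label           
----------------
Sports: Racket  
Office: Marker  
Garden: Shovel  
Sports: Dumbbell
Office: Pen     
Garden: Hose    
Office: Binder  
Garden: Planter 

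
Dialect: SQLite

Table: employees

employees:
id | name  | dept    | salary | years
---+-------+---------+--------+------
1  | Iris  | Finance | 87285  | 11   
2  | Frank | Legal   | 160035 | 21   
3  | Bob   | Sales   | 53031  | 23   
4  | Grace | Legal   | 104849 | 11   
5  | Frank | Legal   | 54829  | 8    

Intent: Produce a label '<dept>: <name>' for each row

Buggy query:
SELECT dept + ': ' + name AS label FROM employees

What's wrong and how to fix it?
Bug: '+' is numeric addition; on text columns SQLite converts them to 0 instead of concatenating

Fix: Use the || operator for string concatenation

Corrected query:
SELECT dept || ': ' || name AS label FROM employees

Result:
label        
-------------
Finance: Iris
Legal: Frank 
Sales: Bob   
Legal: Grace 
Legal: Frank 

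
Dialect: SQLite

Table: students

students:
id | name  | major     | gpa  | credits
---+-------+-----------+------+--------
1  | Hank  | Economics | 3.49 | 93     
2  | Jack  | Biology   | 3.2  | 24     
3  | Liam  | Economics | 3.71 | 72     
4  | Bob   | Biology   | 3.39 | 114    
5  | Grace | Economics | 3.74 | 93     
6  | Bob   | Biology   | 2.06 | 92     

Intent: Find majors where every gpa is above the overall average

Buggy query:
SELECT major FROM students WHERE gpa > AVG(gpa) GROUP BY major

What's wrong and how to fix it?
Bug: AVG() is an aggregate; it can't sit directly in WHERE

Fix: Compute the overall average in a scalar subquery and compare each group's MIN against it in HAVING

Corrected query:
SELECT major FROM students GROUP BY major HAVING MIN(gpa) > (SELECT AVG(gpa) FROM students)

Result:
major    
---------
Economics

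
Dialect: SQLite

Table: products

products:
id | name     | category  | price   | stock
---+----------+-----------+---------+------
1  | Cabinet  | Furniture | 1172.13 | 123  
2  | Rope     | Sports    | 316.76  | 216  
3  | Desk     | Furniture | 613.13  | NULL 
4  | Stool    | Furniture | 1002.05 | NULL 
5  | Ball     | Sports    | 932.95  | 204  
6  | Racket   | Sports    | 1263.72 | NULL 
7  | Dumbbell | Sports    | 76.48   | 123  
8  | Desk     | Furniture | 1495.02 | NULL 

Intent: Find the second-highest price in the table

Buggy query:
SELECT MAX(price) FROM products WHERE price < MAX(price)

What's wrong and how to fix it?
Bug: MAX(price) on the right of the comparison is an aggregate-in-WHERE error

Fix: Compute the overall MAX in a subquery, then take MAX of rows below it

Corrected query:
SELECT MAX(price) FROM products WHERE price < (SELECT MAX(price) FROM products)

Result:
MAX(price)
----------
1263.72   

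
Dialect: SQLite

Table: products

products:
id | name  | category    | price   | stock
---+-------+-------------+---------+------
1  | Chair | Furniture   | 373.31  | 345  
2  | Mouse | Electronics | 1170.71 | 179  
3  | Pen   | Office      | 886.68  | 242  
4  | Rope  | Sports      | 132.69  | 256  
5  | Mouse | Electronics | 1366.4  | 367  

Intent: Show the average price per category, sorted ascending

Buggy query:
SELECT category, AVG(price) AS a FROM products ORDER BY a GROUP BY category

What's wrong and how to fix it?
Bug: ORDER BY appears before GROUP BY; SQL clause order requires GROUP BY first

Fix: Reorder: SELECT … FROM … GROUP BY … ORDER BY …

Corrected query:
SELECT category, AVG(price) AS a FROM products GROUP BY category ORDER BY a

Result:
category    | a       
------------+---------
Sports      | 132.69  
Furniture   | 373.31  
Office      | 886.68  
Electronics | 1268.555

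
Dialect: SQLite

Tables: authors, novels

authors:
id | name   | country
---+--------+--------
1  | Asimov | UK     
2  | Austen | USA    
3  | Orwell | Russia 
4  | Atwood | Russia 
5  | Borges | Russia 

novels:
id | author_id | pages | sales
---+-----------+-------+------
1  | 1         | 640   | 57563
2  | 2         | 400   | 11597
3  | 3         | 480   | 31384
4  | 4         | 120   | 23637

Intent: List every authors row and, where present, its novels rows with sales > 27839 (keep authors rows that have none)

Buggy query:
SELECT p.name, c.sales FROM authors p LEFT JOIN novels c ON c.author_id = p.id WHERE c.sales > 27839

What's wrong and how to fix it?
Bug: Filtering c.sales in WHERE discards the NULL rows produced by LEFT JOIN, turning it into an inner join

Fix: Move the right-table condition into the ON clause so unmatched parents are kept

Corrected query:
SELECT p.name, c.sales FROM authors p LEFT JOIN novels c ON c.author_id = p.id AND c.sales > 27839

Result:
name   | sales
-------+------
Asimov | 57563
Austen | NULL 
Orwell | 31384
Atwood | NULL 
Borges | NULL 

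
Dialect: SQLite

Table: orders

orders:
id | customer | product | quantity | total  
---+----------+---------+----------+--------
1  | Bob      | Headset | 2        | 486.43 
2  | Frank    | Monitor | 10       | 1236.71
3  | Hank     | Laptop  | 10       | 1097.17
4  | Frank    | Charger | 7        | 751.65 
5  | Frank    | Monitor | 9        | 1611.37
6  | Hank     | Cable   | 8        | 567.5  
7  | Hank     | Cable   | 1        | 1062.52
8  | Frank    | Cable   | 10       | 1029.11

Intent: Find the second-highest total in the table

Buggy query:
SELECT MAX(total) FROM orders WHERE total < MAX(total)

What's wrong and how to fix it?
Bug: The inner MAX is an aggregate inside WHERE, which is not allowed

Fix: Compute the overall MAX in a subquery, then take MAX of rows below it

Corrected query:
SELECT MAX(total) FROM orders WHERE total < (SELECT MAX(total) FROM orders)

Result:
MAX(total)
----------
1236.71   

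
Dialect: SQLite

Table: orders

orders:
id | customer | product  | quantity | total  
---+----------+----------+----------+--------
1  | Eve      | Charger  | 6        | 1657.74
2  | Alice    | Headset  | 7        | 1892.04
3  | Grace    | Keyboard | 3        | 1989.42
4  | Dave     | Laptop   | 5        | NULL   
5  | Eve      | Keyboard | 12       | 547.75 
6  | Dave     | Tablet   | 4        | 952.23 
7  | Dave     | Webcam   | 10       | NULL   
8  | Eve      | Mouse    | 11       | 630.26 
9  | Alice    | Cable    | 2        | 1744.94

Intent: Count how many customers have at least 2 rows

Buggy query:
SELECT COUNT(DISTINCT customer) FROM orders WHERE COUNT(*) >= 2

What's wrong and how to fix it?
Bug: WHERE filters individual rows, not groups, so a group-level COUNT is invalid there

Fix: Use a subquery that GROUPs and filters with HAVING, then count its rows

Corrected query:
SELECT COUNT(*) FROM (SELECT customer FROM orders GROUP BY customer HAVING COUNT(*) >= 2)

Result:
COUNT(*)
--------
3       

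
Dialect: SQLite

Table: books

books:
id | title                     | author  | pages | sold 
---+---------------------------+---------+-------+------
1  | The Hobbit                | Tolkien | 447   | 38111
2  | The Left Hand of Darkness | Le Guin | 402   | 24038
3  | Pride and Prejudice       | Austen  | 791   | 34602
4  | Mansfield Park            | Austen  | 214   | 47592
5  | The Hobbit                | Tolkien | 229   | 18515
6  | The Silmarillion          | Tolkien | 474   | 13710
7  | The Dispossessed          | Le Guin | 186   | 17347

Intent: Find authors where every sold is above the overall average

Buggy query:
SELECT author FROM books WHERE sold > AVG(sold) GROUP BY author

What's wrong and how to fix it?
Bug: AVG() is an aggregate; it can't sit directly in WHERE

Fix: Use a subquery for AVG and a HAVING MIN(...) filter so the condition holds for every row in the group

Corrected query:
SELECT author FROM books GROUP BY author HAVING MIN(sold) > (SELECT AVG(sold) FROM books)

Result:
author
------
Austen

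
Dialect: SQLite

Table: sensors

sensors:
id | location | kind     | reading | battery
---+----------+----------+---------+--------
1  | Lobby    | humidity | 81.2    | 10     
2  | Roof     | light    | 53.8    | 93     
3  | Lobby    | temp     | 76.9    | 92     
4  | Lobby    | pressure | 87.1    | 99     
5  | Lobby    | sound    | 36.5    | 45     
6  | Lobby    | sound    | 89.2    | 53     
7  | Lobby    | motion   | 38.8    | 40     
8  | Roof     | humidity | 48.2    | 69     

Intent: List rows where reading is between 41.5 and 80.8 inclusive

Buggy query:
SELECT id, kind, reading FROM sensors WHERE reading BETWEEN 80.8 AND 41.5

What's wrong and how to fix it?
Bug: BETWEEN expects the lower bound first; with 80.8 AND 41.5 the range is empty

Fix: Swap the bounds so the smaller value comes first

Corrected query:
SELECT id, kind, reading FROM sensors WHERE reading BETWEEN 41.5 AND 80.8

Result:
id | kind     | reading
---+----------+--------
2  | light    | 53.8   
3  | temp     | 76.9   
8  | humidity | 48.2   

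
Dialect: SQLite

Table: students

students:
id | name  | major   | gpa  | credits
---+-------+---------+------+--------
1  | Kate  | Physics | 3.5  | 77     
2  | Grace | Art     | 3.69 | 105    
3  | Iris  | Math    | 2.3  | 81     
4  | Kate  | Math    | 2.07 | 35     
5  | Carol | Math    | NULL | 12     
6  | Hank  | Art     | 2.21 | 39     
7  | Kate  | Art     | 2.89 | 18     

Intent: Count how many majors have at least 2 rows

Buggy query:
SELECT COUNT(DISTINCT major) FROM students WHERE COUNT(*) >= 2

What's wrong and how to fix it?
Bug: COUNT(*) cannot appear in WHERE; the per-group count doesn't exist yet

Fix: Group first with HAVING COUNT(*) >= 2, then COUNT the resulting groups

Corrected query:
SELECT COUNT(*) FROM (SELECT major FROM students GROUP BY major HAVING COUNT(*) >= 2)

Result:
COUNT(*)
--------
2       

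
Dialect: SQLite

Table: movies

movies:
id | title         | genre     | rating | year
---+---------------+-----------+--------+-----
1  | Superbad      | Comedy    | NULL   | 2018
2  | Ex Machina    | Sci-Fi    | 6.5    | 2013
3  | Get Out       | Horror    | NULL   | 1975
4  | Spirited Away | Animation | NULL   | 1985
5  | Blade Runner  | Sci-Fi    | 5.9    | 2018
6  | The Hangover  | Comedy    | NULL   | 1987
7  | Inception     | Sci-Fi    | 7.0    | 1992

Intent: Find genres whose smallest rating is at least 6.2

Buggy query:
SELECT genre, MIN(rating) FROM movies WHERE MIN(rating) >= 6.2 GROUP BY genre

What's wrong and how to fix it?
Bug: Aggregates like MIN are computed per group after WHERE runs

Fix: Use HAVING for the per-group MIN condition

Corrected query:
SELECT genre, MIN(rating) FROM movies GROUP BY genre HAVING MIN(rating) >= 6.2

Result:
(no rows)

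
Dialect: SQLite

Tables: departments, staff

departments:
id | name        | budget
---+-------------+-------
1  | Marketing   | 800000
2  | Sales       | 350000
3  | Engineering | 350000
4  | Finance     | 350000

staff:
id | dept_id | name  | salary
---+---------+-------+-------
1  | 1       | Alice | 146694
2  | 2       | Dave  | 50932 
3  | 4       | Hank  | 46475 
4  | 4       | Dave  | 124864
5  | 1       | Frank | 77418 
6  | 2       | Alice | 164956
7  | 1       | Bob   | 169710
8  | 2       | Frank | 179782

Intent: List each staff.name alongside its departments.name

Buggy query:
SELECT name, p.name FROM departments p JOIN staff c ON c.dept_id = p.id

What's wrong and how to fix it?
Bug: Both tables have a 'name' column; the unqualified reference is ambiguous

Fix: Prefix ambiguous columns with the table alias

Corrected query:
SELECT c.name, p.name FROM departments p JOIN staff c ON c.dept_id = p.id

Result:
name  | name     
------+----------
Alice | Marketing
Dave  | Sales    
Hank  | Finance  
Dave  | Finance  
Frank | Marketing
Alice | Sales    
Bob   | Marketing
Frank | Sales    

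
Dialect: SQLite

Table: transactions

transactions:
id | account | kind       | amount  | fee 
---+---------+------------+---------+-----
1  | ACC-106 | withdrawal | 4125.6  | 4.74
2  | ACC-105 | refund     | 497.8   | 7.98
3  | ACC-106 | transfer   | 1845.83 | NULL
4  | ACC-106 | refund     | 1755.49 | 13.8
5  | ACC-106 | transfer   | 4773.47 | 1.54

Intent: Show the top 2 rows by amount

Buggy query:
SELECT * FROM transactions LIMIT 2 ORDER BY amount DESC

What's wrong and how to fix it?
Bug: ORDER BY cannot follow LIMIT; LIMIT is the final clause

Fix: Swap the clauses: ORDER BY first, then LIMIT

Corrected query:
SELECT * FROM transactions ORDER BY amount DESC LIMIT 2

Result:
id | account | kind       | amount  | fee 
---+---------+------------+---------+-----
5  | ACC-106 | transfer   | 4773.47 | 1.54
1  | ACC-106 | withdrawal | 4125.6  | 4.74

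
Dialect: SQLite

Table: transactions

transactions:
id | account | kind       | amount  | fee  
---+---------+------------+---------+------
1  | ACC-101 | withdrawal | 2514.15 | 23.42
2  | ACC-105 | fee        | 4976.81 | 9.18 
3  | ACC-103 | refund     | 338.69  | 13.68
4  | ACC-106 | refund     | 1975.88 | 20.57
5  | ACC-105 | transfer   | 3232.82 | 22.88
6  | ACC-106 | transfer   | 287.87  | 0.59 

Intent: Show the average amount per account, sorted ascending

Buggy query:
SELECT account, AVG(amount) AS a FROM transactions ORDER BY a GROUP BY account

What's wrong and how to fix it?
Bug: ORDER BY appears before GROUP BY; SQL clause order requires GROUP BY first

Fix: Reorder: SELECT … FROM … GROUP BY … ORDER BY …

Corrected query:
SELECT account, AVG(amount) AS a FROM transactions GROUP BY account ORDER BY a

Result:
account | a       
--------+---------
ACC-103 | 338.69  
ACC-106 | 1131.875
ACC-101 | 2514.15 
ACC-105 | 4104.815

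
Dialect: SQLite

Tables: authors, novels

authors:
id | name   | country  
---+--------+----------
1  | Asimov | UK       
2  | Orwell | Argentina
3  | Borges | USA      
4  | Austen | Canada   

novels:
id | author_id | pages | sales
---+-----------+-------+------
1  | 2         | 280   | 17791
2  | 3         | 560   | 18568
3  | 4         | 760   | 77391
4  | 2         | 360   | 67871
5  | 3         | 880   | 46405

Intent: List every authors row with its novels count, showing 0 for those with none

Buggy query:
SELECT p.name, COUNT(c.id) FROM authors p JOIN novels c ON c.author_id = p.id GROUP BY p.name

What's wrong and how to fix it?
Bug: INNER JOIN drops authors rows that have no matching novels rows

Fix: Switch to LEFT JOIN to retain unmatched parent rows

Corrected query:
SELECT p.name, COUNT(c.id) FROM authors p LEFT JOIN novels c ON c.author_id = p.id GROUP BY p.name

Result:
name   | COUNT(c.id)
-------+------------
Asimov | 0          
Austen | 1          
Borges | 2          
Orwell | 2          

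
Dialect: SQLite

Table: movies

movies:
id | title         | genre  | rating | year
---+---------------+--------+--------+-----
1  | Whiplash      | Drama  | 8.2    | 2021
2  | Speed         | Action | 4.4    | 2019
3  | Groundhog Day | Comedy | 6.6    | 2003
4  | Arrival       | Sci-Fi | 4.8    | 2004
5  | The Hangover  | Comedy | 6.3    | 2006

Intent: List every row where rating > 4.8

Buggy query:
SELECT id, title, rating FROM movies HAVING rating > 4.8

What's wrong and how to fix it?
Bug: This is a non-aggregate query (no GROUP BY, no aggregates), so in SQLite the HAVING clause is invalid here; a row-level condition belongs in WHERE

Fix: Replace HAVING with WHERE since the condition applies to individual rows

Corrected query:
SELECT id, title, rating FROM movies WHERE rating > 4.8

Result:
id | title         | rating
---+---------------+-------
1  | Whiplash      | 8.2   
3  | Groundhog Day | 6.6   
5  | The Hangover  | 6.3   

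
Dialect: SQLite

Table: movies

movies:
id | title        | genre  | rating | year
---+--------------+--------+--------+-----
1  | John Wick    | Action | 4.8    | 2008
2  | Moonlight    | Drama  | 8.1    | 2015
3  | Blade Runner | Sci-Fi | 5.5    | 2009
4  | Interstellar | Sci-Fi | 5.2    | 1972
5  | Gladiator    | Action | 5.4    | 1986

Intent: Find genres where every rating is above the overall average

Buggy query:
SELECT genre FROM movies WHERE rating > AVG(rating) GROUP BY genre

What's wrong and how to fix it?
Bug: AVG() is an aggregate; it can't sit directly in WHERE

Fix: Compute the overall average in a scalar subquery and compare each group's MIN against it in HAVING

Corrected query:
SELECT genre FROM movies GROUP BY genre HAVING MIN(rating) > (SELECT AVG(rating) FROM movies)

Result:
genre
-----
Drama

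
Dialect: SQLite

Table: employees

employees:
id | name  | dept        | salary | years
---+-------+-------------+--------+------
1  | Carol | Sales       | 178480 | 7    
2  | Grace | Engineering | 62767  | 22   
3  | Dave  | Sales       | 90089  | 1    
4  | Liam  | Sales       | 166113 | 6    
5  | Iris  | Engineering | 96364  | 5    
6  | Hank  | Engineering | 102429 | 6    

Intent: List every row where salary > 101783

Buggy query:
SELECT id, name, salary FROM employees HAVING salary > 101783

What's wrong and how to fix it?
Bug: This is a non-aggregate query (no GROUP BY, no aggregates), so in SQLite the HAVING clause is invalid here; a row-level condition belongs in WHERE

Fix: Use WHERE for row-level filtering

Corrected query:
SELECT id, name, salary FROM employees WHERE salary > 101783

Result:
id | name  | salary
---+-------+-------
1  | Carol | 178480
4  | Liam  | 166113
6  | Hank  | 102429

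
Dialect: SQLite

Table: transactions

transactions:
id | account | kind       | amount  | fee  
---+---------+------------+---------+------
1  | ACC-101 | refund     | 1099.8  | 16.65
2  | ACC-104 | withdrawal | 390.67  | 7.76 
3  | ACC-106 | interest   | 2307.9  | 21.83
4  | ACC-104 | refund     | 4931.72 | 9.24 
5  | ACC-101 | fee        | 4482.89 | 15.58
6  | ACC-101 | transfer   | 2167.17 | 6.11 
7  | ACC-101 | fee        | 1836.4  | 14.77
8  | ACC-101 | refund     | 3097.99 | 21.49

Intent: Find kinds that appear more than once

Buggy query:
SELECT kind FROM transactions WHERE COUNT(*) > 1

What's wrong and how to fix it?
Bug: WHERE can't reference COUNT(*); aggregates are computed after WHERE

Fix: GROUP BY kind, then filter groups with HAVING COUNT(*) > 1

Corrected query:
SELECT kind FROM transactions GROUP BY kind HAVING COUNT(*) > 1

Result:
kind  
------
fee   
refund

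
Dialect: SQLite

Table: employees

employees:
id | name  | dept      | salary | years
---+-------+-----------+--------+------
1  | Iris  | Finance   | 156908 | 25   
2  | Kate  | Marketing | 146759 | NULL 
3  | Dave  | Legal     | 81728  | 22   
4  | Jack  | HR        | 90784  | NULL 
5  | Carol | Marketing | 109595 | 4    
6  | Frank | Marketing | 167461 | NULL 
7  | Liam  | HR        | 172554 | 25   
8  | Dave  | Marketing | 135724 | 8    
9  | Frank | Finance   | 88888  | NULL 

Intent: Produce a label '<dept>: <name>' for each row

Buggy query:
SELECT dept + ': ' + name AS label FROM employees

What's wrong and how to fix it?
Bug: '+' is numeric addition; on text columns SQLite converts them to 0 instead of concatenating

Fix: Use the || operator for string concatenation

Corrected query:
SELECT dept || ': ' || name AS label FROM employees

Result:
label           
----------------
Finance: Iris   
Marketing: Kate 
Legal: Dave     
HR: Jack        
Marketing: Carol
Marketing: Frank
HR: Liam        
Marketing: Dave 
Finance: Frank  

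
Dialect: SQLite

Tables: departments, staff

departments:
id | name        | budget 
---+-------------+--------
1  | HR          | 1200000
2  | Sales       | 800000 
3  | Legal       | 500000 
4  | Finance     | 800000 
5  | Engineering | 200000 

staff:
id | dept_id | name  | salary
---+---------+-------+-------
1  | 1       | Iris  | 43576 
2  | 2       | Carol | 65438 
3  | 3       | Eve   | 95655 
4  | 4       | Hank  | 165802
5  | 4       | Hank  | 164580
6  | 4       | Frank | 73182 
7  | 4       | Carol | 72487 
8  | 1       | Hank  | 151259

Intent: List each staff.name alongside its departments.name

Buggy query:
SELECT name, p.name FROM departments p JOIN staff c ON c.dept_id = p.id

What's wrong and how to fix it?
Bug: Both tables have a 'name' column; the unqualified reference is ambiguous

Fix: Qualify the column with its table alias (c.name)

Corrected query:
SELECT c.name, p.name FROM departments p JOIN staff c ON c.dept_id = p.id

Result:
name  | name   
------+--------
Iris  | HR     
Carol | Sales  
Eve   | Legal  
Hank  | Finance
Hank  | Finance
Frank | Finance
Carol | Finance
Hank  | HR     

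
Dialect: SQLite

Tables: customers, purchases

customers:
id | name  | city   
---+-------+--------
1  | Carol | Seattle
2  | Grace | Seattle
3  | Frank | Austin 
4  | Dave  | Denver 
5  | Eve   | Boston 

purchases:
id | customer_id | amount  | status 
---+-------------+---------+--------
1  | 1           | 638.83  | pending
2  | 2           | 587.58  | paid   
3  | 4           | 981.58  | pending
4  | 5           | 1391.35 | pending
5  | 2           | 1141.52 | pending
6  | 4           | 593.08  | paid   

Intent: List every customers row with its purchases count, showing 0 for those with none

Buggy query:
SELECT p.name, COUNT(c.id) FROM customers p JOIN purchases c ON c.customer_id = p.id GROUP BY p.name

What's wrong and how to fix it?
Bug: An inner join excludes parents with zero children

Fix: Use LEFT JOIN so parents without children still appear (COUNT(c.id) gives 0)

Corrected query:
SELECT p.name, COUNT(c.id) FROM customers p LEFT JOIN purchases c ON c.customer_id = p.id GROUP BY p.name

Result:
name  | COUNT(c.id)
------+------------
Carol | 1          
Dave  | 2          
Eve   | 1          
Frank | 0          
Grace | 2          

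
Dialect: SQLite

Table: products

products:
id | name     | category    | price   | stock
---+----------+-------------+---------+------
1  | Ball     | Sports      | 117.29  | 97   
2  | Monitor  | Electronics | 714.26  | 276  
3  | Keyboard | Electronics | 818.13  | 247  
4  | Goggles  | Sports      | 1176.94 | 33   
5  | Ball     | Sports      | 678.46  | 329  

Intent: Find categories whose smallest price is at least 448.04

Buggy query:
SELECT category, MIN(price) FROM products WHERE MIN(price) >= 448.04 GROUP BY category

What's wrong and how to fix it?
Bug: MIN() in WHERE is a misuse of aggregate

Fix: Replace WHERE with HAVING after the GROUP BY

Corrected query:
SELECT category, MIN(price) FROM products GROUP BY category HAVING MIN(price) >= 448.04

Result:
category    | MIN(price)
------------+-----------
Electronics | 714.26    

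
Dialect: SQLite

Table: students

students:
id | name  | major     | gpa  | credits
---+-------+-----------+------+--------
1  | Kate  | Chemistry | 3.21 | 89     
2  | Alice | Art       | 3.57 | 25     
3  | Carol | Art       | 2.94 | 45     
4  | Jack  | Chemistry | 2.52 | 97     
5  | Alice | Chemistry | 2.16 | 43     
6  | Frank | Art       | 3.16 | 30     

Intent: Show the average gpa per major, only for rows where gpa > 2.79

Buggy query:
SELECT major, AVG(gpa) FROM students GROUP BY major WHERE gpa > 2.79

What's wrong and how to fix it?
Bug: Row-level WHERE must come before GROUP BY in the clause order

Fix: Place WHERE between FROM and GROUP BY

Corrected query:
SELECT major, AVG(gpa) FROM students WHERE gpa > 2.79 GROUP BY major

Result:
major     | AVG(gpa)
----------+---------
Art       | 3.223333
Chemistry | 3.21    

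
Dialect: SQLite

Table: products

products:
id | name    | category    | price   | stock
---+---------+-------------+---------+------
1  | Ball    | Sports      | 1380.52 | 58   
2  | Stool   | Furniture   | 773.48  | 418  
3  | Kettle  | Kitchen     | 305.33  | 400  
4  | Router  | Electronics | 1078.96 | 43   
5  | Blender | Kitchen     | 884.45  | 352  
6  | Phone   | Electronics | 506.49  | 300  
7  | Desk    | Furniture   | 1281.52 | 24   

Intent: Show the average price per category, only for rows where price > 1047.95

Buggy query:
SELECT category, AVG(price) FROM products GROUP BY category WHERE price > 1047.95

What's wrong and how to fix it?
Bug: Row-level WHERE must come before GROUP BY in the clause order

Fix: Move the WHERE clause before GROUP BY

Corrected query:
SELECT category, AVG(price) FROM products WHERE price > 1047.95 GROUP BY category

Result:
category    | AVG(price)
------------+-----------
Electronics | 1078.96   
Furniture   | 1281.52   
Sports      | 1380.52   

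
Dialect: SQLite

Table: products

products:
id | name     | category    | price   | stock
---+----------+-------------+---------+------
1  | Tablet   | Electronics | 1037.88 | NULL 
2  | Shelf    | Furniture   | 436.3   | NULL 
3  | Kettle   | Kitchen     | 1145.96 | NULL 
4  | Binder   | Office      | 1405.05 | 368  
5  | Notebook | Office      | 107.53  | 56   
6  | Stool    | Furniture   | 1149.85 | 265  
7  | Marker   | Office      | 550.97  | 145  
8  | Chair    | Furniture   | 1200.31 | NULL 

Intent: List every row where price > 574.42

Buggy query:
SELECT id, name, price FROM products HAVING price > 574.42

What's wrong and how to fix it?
Bug: HAVING filters the output of aggregation, but this query has no GROUP BY and no aggregate functions, so SQLite rejects it (HAVING clause on a non-aggregate query); the condition here is per row

Fix: Use WHERE for row-level filtering

Corrected query:
SELECT id, name, price FROM products WHERE price > 574.42

Result:
id | name   | price  
---+--------+--------
1  | Tablet | 1037.88
3  | Kettle | 1145.96
4  | Binder | 1405.05
6  | Stool  | 1149.85
8  | Chair  | 1200.31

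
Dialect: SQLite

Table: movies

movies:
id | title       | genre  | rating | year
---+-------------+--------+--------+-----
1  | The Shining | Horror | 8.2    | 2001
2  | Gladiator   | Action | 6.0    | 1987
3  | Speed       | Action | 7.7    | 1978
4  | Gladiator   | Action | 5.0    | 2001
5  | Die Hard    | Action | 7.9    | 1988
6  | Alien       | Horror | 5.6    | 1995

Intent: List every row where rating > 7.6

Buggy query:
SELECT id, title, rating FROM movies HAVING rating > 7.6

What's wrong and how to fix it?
Bug: This is a non-aggregate query (no GROUP BY, no aggregates), so in SQLite the HAVING clause is invalid here; a row-level condition belongs in WHERE

Fix: Use WHERE for row-level filtering

Corrected query:
SELECT id, title, rating FROM movies WHERE rating > 7.6

Result:
id | title       | rating
---+-------------+-------
1  | The Shining | 8.2   
3  | Speed       | 7.7   
5  | Die Hard    | 7.9   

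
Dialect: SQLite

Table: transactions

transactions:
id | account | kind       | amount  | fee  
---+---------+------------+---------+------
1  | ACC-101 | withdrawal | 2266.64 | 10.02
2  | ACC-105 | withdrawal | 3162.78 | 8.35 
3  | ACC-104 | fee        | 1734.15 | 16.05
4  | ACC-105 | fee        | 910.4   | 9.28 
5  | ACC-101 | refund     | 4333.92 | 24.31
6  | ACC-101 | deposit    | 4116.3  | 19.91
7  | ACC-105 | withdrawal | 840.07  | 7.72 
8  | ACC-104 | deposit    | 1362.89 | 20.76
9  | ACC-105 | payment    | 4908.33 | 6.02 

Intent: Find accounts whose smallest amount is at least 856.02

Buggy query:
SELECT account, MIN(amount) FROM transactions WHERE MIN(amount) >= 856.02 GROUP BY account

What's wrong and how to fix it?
Bug: Aggregates like MIN are computed per group after WHERE runs

Fix: Use HAVING for the per-group MIN condition

Corrected query:
SELECT account, MIN(amount) FROM transactions GROUP BY account HAVING MIN(amount) >= 856.02

Result:
account | MIN(amount)
--------+------------
ACC-101 | 2266.64    
ACC-104 | 1362.89    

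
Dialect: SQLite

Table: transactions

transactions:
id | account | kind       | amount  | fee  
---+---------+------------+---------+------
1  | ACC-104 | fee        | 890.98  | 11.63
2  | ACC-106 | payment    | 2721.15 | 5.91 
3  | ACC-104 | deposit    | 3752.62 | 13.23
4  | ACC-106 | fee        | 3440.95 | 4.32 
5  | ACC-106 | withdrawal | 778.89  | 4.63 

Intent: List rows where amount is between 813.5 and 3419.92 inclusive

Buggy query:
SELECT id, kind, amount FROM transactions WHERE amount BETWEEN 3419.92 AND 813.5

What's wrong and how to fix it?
Bug: BETWEEN expects the lower bound first; with 3419.92 AND 813.5 the range is empty

Fix: Write BETWEEN 813.5 AND 3419.92

Corrected query:
SELECT id, kind, amount FROM transactions WHERE amount BETWEEN 813.5 AND 3419.92

Result:
id | kind    | amount 
---+---------+--------
1  | fee     | 890.98 
2  | payment | 2721.15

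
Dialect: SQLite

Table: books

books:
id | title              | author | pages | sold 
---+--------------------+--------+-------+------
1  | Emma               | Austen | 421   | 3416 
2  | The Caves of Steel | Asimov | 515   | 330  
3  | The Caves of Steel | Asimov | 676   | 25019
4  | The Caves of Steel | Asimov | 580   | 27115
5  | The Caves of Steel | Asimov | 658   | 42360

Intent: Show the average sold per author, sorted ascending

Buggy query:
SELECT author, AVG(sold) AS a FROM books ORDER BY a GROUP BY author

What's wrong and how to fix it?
Bug: GROUP BY must precede ORDER BY

Fix: Move ORDER BY to the end, after GROUP BY

Corrected query:
SELECT author, AVG(sold) AS a FROM books GROUP BY author ORDER BY a

Result:
author | a    
-------+------
Austen | 3416 
Asimov | 23706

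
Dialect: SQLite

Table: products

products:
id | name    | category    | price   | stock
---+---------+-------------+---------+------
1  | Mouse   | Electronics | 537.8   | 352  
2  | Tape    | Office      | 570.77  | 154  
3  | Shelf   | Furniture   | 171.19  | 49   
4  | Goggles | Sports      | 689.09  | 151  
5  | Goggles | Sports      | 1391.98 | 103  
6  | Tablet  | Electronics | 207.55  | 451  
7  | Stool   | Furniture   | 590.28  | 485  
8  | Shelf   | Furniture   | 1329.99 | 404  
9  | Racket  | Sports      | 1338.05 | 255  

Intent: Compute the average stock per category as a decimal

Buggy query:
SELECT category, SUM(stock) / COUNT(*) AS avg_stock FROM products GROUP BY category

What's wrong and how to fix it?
Bug: Both operands are integers, so '/' performs integer division and truncates

Fix: Cast one side to REAL so the division keeps the fractional part

Corrected query:
SELECT category, SUM(stock) * 1.0 / COUNT(*) AS avg_stock FROM products GROUP BY category

Result:
category    | avg_stock 
------------+-----------
Electronics | 401.5     
Furniture   | 312.666667
Office      | 154       
Sports      | 169.666667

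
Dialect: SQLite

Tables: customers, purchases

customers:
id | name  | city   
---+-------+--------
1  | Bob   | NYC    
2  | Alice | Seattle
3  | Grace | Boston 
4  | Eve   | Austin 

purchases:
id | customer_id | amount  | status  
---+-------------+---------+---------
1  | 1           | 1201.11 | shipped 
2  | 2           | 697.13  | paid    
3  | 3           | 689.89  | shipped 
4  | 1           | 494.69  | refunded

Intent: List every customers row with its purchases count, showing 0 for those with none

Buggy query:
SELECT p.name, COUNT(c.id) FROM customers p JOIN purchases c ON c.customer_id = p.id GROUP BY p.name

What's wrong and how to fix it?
Bug: INNER JOIN drops customers rows that have no matching purchases rows

Fix: Use LEFT JOIN so parents without children still appear (COUNT(c.id) gives 0)

Corrected query:
SELECT p.name, COUNT(c.id) FROM customers p LEFT JOIN purchases c ON c.customer_id = p.id GROUP BY p.name

Result:
name  | COUNT(c.id)
------+------------
Alice | 1          
Bob   | 2          
Eve   | 0          
Grace | 1          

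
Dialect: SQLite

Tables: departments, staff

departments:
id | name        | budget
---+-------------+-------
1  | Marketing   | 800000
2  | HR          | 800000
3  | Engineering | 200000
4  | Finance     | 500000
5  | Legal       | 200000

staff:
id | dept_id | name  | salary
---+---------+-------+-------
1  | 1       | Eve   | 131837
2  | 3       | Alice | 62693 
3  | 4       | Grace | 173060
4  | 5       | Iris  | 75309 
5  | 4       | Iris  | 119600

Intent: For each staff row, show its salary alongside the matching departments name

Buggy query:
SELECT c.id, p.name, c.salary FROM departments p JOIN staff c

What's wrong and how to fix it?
Bug: JOIN with no ON clause produces a cartesian product; every staff row pairs with every departments row

Fix: Add ON c.dept_id = p.id to the JOIN

Corrected query:
SELECT c.id, p.name, c.salary FROM departments p JOIN staff c ON c.dept_id = p.id

Result:
id | name        | salary
---+-------------+-------
1  | Marketing   | 131837
2  | Engineering | 62693 
3  | Finance     | 173060
4  | Legal       | 75309 
5  | Finance     | 119600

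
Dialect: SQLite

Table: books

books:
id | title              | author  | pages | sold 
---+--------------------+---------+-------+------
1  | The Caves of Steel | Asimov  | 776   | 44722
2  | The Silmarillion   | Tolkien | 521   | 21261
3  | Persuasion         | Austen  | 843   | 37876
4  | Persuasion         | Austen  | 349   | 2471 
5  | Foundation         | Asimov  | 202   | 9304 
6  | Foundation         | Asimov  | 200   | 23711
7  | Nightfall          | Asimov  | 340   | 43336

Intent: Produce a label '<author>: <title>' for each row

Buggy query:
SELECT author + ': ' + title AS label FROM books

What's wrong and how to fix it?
Bug: '+' is numeric addition; on text columns SQLite converts them to 0 instead of concatenating

Fix: Use the || operator for string concatenation

Corrected query:
SELECT author || ': ' || title AS label FROM books

Result:
label                     
--------------------------
Asimov: The Caves of Steel
Tolkien: The Silmarillion 
Austen: Persuasion        
Austen: Persuasion        
Asimov: Foundation        
Asimov: Foundation        
Asimov: Nightfall         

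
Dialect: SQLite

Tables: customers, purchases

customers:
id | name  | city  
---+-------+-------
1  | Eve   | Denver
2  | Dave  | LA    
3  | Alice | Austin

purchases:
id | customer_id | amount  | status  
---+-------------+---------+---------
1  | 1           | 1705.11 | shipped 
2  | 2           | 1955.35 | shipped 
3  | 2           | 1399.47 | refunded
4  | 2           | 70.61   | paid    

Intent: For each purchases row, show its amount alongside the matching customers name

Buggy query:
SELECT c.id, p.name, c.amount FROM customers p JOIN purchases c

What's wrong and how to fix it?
Bug: JOIN with no ON clause produces a cartesian product; every purchases row pairs with every customers row

Fix: Add ON c.customer_id = p.id to the JOIN

Corrected query:
SELECT c.id, p.name, c.amount FROM customers p JOIN purchases c ON c.customer_id = p.id

Result:
id | name | amount 
---+------+--------
1  | Eve  | 1705.11
2  | Dave | 1955.35
3  | Dave | 1399.47
4  | Dave | 70.61  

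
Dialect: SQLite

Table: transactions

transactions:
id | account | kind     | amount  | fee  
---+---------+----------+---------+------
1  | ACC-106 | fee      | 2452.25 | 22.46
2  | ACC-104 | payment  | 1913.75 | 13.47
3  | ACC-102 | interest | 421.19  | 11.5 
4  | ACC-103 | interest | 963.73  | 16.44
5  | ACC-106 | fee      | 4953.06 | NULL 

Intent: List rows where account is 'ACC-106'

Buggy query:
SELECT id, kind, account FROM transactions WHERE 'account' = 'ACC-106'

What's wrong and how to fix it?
Bug: 'account' in single quotes is a string literal, not the column; the comparison is literal-vs-literal and never true

Fix: Reference the column as account without single quotes

Corrected query:
SELECT id, kind, account FROM transactions WHERE account = 'ACC-106'

Result:
id | kind | account
---+------+--------
1  | fee  | ACC-106
5  | fee  | ACC-106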